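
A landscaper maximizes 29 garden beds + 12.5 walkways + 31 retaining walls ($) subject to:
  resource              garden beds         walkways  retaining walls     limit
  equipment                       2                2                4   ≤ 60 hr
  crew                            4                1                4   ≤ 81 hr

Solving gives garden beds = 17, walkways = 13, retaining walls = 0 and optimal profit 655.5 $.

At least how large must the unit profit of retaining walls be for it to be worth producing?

Check each constraint at x*: equipment 60/60 (tight); crew 81/81 (tight).
The binding rows give the dual system: 2·y_equipment + 4·y_crew = 29 and 2·y_equipment + 1·y_crew = 12.5.
Solving: y_equipment = 3.5, y_crew = 5.5.
retaining walls enters the basis when its profit ≥ yᵀa₃ = 3.5·4 + 5.5·4 = 36.

36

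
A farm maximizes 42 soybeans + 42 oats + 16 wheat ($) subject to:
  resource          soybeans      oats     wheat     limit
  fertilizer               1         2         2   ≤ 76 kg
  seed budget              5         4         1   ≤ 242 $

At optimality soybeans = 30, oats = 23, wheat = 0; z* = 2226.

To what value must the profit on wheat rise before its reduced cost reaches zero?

Both fertilizer and seed budget are binding at x*.
The binding rows give the dual system: 1·y_fertilizer + 5·y_seed budget = 42 and 2·y_fertilizer + 4·y_seed budget = 42.
Solving: y_fertilizer = 7, y_seed budget = 7.
wheat enters the basis when its profit ≥ yᵀa₃ = 7·2 + 7·1 = 21.

21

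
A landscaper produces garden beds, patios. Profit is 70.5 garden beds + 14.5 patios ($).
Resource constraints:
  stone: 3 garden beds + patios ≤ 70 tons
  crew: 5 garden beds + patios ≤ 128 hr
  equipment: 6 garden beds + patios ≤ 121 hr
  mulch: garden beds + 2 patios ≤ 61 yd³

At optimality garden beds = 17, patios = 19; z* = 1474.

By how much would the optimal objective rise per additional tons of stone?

5.5

At the optimum: stone uses 70 of 70 (binding); crew uses 104 of 128 (slack = 24); equipment uses 121 of 121 (binding); mulch uses 55 of 61 (slack = 6).
By complementary slackness, y = 0 for the non-binding constraints.
From A_Bᵀ y = c: 3·y_stone + 6·y_equipment = 70.5; 1·y_stone + 1·y_equipment = 14.5.
This yields shadow prices y_stone = 5.5, y_equipment = 9.
Shadow price of stone = 5.5.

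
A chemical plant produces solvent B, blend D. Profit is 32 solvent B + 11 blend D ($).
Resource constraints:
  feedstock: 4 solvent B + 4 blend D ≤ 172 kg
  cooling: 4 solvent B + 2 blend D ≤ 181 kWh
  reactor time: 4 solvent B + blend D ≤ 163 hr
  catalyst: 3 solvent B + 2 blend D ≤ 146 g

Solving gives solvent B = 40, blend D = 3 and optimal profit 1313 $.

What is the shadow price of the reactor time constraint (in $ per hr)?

7

Check each constraint at x*: feedstock 172/172 (tight); cooling 166/181 (slack 15); reactor time 163/163 (tight); catalyst 126/146 (slack 20).
Slack constraints have shadow price 0 (complementary slackness).
From A_Bᵀ y = c: 4·y_feedstock + 4·y_reactor time = 32; 4·y_feedstock + 1·y_reactor time = 11.
→ y_feedstock = 1 and y_reactor time = 7.
Shadow price of reactor time = 7.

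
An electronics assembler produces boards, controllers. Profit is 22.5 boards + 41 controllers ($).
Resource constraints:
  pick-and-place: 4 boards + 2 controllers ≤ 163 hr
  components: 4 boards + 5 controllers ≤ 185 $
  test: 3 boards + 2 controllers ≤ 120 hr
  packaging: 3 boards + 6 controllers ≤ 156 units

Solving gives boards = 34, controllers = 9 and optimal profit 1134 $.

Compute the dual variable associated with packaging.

6.5

Check each constraint at x*: pick-and-place 154/163 (slack 9); components 181/185 (slack 4); test 120/120 (tight); packaging 156/156 (tight).
By complementary slackness, y = 0 for the non-binding constraints.
Dual feasibility on the basic columns requires 3·y_test + 3·y_packaging = 22.5, 2·y_test + 6·y_packaging = 41.
Solving: y_test = 1, y_packaging = 6.5.
Shadow price of packaging = 6.5.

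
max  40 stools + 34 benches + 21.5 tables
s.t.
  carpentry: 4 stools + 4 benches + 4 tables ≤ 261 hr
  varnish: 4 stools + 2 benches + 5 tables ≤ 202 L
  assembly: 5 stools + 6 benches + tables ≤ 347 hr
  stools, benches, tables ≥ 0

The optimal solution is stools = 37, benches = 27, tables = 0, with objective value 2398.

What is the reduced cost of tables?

-7.5

Check each constraint at x*: carpentry 256/261 (slack 5); varnish 202/202 (tight); assembly 347/347 (tight).
Since carpentry is not tight, its dual is 0.
The binding rows give the dual system: 4·y_varnish + 5·y_assembly = 40 and 2·y_varnish + 6·y_assembly = 34.
This yields shadow prices y_varnish = 5, y_assembly = 4.
Reduced cost of tables: c₃ − yᵀa₃ = 21.5 − (5·5 + 4·1) = 21.5 − 29 = -7.5.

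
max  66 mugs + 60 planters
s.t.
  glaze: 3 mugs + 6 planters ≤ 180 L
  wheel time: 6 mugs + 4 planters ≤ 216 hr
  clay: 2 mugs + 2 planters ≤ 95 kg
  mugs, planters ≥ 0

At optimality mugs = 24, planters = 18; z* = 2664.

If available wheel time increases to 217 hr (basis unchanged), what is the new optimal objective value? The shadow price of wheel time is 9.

Δb = 1, so new z* = 2664 + (9)·(1) = 2664 + 9 = 2673.

2673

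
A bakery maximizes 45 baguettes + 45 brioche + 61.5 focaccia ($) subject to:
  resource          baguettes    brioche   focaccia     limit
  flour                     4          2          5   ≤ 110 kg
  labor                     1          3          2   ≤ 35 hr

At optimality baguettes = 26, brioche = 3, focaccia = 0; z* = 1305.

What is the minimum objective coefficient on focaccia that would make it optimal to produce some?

Both flour and labor are binding at x*.
The binding rows give the dual system: 4·y_flour + 1·y_labor = 45 and 2·y_flour + 3·y_labor = 45.
Solving: y_flour = 9, y_labor = 9.
focaccia enters the basis when its profit ≥ yᵀa₃ = 9·5 + 9·2 = 63.

63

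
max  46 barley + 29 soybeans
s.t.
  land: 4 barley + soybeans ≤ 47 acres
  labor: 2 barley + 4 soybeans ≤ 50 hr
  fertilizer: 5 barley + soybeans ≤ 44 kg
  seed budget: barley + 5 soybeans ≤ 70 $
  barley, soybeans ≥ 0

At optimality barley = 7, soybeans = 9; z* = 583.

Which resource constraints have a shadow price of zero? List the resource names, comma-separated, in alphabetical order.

land: 37/47 (slack 10)
labor: 50/50 (binding)
fertilizer: 44/44 (binding)
seed budget: 52/70 (slack 18)
By complementary slackness, a constraint with positive slack has shadow price 0 → land, seed budget.

land, seed budget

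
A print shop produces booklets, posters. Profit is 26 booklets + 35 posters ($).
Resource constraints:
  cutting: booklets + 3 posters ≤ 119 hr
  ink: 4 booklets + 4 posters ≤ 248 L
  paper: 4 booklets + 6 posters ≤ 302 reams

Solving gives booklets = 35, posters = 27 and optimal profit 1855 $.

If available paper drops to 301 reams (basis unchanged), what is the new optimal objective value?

Binding: ink and paper. Non-binding: cutting (3 unused).
By complementary slackness, y = 0 for the non-binding constraint.
Dual feasibility on the basic columns requires 4·y_ink + 4·y_paper = 26, 4·y_ink + 6·y_paper = 35.
Solving: y_ink = 2, y_paper = 4.5.
Δz = y_paper·Δb = 4.5 × (-1) = -4.5, so new z* = 1855 − 4.5 = 1850.5.

1850.5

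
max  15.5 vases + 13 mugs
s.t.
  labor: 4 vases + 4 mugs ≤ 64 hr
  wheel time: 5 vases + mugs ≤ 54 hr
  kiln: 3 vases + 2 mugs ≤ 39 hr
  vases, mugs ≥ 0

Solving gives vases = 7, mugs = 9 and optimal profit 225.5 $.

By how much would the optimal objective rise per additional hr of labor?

Check each constraint at x*: labor 64/64 (tight); wheel time 44/54 (slack 10); kiln 39/39 (tight).
Since wheel time is not tight, its dual is 0.
Dual feasibility on the basic columns requires 4·y_labor + 3·y_kiln = 15.5, 4·y_labor + 2·y_kiln = 13.
Solving: y_labor = 2, y_kiln = 2.5.
Shadow price of labor = 2.

2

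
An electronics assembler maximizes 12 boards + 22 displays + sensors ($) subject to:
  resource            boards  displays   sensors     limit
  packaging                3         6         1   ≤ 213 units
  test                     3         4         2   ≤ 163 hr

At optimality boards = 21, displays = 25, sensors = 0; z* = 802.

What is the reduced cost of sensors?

Check each constraint at x*: packaging 213/213 (tight); test 163/163 (tight).
The binding rows give the dual system: 3·y_packaging + 3·y_test = 12 and 6·y_packaging + 4·y_test = 22.
This yields shadow prices y_packaging = 3, y_test = 1.
Reduced cost of sensors: c₃ − yᵀa₃ = 1 − (3·1 + 1·2) = 1 − 5 = -4.

-4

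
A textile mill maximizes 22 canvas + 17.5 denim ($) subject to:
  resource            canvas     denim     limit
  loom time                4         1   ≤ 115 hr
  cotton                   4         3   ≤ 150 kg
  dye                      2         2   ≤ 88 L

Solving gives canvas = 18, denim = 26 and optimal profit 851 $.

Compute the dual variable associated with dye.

At the optimum: loom time uses 98 of 115 (slack = 17); cotton uses 150 of 150 (binding); dye uses 88 of 88 (binding).
By complementary slackness, y = 0 for the non-binding constraint.
From A_Bᵀ y = c: 4·y_cotton + 2·y_dye = 22; 3·y_cotton + 2·y_dye = 17.5.
→ y_cotton = 4.5 and y_dye = 2.
Shadow price of dye = 2.

2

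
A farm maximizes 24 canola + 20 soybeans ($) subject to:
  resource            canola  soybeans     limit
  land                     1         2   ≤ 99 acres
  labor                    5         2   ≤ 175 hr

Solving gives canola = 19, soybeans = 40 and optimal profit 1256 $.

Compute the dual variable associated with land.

Both land and labor are binding at x*.
The binding rows give the dual system: 1·y_land + 5·y_labor = 24 and 2·y_land + 2·y_labor = 20.
Solving: y_land = 6.5, y_labor = 3.5.
Shadow price of land = 6.5.

6.5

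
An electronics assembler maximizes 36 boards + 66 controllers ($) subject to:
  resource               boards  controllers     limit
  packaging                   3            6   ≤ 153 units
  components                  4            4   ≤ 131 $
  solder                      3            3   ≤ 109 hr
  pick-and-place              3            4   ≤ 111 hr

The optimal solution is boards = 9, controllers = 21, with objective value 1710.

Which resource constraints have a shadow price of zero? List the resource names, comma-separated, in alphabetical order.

components, solder

packaging: 153/153 (binding)
components: 120/131 (slack 11)
solder: 90/109 (slack 19)
pick-and-place: 111/111 (binding)
By complementary slackness, a constraint with positive slack has shadow price 0 → components, solder.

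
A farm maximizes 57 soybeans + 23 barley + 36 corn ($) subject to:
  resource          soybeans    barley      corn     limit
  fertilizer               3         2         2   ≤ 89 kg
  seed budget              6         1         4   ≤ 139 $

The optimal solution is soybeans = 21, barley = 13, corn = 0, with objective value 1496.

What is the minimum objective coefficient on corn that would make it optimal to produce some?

Check each constraint at x*: fertilizer 89/89 (tight); seed budget 139/139 (tight).
From A_Bᵀ y = c: 3·y_fertilizer + 6·y_seed budget = 57; 2·y_fertilizer + 1·y_seed budget = 23.
This yields shadow prices y_fertilizer = 9, y_seed budget = 5.
corn enters the basis when its profit ≥ yᵀa₃ = 9·2 + 5·4 = 38.

38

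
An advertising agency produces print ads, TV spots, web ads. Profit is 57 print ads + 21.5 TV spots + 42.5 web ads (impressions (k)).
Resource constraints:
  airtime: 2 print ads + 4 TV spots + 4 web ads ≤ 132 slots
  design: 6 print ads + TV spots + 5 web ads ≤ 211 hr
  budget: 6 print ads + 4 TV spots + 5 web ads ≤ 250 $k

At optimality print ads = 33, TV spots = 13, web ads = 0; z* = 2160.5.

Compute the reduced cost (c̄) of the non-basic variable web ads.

At the optimum: airtime uses 118 of 132 (slack = 14); design uses 211 of 211 (binding); budget uses 250 of 250 (binding).
Since airtime is not tight, its dual is 0.
From A_Bᵀ y = c: 6·y_design + 6·y_budget = 57; 1·y_design + 4·y_budget = 21.5.
Solving: y_design = 5.5, y_budget = 4.
Reduced cost of web ads: c₃ − yᵀa₃ = 42.5 − (5.5·5 + 4·5) = 42.5 − 47.5 = -5.

-5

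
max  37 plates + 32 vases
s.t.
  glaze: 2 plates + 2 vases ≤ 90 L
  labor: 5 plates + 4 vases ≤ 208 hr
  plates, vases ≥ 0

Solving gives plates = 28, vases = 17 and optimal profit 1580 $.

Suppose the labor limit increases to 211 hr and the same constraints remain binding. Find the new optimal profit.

Check each constraint at x*: glaze 90/90 (tight); labor 208/208 (tight).
Dual feasibility on the basic columns requires 2·y_glaze + 5·y_labor = 37, 2·y_glaze + 4·y_labor = 32.
→ y_glaze = 6 and y_labor = 5.
Δz = y_labor·Δb = 5 × (3) = 15, so new z* = 1580 + 15 = 1595.

1595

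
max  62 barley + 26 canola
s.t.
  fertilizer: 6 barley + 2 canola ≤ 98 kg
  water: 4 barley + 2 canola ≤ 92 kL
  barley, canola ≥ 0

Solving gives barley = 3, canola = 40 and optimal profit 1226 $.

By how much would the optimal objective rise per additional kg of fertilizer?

At the optimum: fertilizer uses 98 of 98 (binding); water uses 92 of 92 (binding).
The binding rows give the dual system: 6·y_fertilizer + 4·y_water = 62 and 2·y_fertilizer + 2·y_water = 26.
This yields shadow prices y_fertilizer = 5, y_water = 8.
Shadow price of fertilizer = 5.

5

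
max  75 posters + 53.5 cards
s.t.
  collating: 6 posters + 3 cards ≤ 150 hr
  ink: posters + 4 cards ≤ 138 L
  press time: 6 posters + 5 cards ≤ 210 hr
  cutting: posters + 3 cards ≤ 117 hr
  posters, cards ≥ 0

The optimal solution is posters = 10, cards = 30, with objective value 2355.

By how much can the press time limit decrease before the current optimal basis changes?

Binding constraints: collating, press time. The basis is B = [[6,3],[6,5]] with det 12.
Per unit decrease in press time, x* moves by d = (0.25, -0.5).
The basis stays optimal until cards reaches 0; allowable decrease = 60 hr.

60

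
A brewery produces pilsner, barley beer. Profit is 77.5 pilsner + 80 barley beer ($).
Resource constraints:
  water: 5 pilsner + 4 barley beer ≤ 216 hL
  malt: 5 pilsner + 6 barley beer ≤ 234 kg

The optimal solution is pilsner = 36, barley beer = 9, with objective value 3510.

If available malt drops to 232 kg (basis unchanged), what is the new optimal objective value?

3492

At the optimum: water uses 216 of 216 (binding); malt uses 234 of 234 (binding).
Dual feasibility on the basic columns requires 5·y_water + 5·y_malt = 77.5, 4·y_water + 6·y_malt = 80.
→ y_water = 6.5 and y_malt = 9.
Δz = y_malt·Δb = 9 × (-2) = -18, so new z* = 3510 − 18 = 3492.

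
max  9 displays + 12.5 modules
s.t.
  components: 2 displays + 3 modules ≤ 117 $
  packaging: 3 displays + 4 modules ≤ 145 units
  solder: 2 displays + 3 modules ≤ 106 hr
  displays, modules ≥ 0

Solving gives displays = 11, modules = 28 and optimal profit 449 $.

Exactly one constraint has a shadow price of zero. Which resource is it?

components: 106/117 (slack 11)
packaging: 145/145 (binding)
solder: 106/106 (binding)
By complementary slackness, a constraint with positive slack has shadow price 0 → components.

components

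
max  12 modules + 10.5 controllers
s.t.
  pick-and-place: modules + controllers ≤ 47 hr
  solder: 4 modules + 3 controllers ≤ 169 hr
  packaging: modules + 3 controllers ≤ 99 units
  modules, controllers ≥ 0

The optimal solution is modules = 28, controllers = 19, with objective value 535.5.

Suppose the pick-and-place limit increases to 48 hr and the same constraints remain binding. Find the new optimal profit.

At the optimum: pick-and-place uses 47 of 47 (binding); solder uses 169 of 169 (binding); packaging uses 85 of 99 (slack = 14).
Slack constraints have shadow price 0 (complementary slackness).
The binding rows give the dual system: 1·y_pick-and-place + 4·y_solder = 12 and 1·y_pick-and-place + 3·y_solder = 10.5.
This yields shadow prices y_pick-and-place = 6, y_solder = 1.5.
Δz = y_pick-and-place·Δb = 6 × (1) = 6, so new z* = 535.5 + 6 = 541.5.

541.5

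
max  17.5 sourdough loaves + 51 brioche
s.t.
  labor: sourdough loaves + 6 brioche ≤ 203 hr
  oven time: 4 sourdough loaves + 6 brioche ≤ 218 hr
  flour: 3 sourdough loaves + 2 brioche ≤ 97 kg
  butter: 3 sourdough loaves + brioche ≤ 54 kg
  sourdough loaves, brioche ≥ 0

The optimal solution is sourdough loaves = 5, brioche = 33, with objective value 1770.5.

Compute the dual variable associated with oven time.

At the optimum: labor uses 203 of 203 (binding); oven time uses 218 of 218 (binding); flour uses 81 of 97 (slack = 16); butter uses 48 of 54 (slack = 6).
Slack constraints have shadow price 0 (complementary slackness).
Dual feasibility on the basic columns requires 1·y_labor + 4·y_oven time = 17.5, 6·y_labor + 6·y_oven time = 51.
This yields shadow prices y_labor = 5.5, y_oven time = 3.
Shadow price of oven time = 3.

3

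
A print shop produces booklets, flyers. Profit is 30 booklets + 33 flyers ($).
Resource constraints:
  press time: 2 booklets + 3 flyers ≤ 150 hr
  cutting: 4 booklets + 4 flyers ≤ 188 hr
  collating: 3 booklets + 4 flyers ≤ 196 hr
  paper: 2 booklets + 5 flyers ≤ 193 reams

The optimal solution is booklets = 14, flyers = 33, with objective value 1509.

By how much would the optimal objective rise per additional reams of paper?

Binding: cutting and paper. Non-binding: press time (23 unused), collating (22 unused).
Since press time, collating are not tight, their duals are 0.
The binding rows give the dual system: 4·y_cutting + 2·y_paper = 30 and 4·y_cutting + 5·y_paper = 33.
Solving: y_cutting = 7, y_paper = 1.
Shadow price of paper = 1.

1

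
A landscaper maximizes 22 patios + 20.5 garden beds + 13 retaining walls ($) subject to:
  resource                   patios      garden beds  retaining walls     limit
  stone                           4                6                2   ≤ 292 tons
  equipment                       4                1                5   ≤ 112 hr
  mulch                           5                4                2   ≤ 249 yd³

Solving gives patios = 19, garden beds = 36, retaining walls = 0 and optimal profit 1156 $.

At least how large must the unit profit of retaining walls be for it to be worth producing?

18.5

Binding: stone and equipment. Non-binding: mulch (10 unused).
Slack constraints have shadow price 0 (complementary slackness).
The binding rows give the dual system: 4·y_stone + 4·y_equipment = 22 and 6·y_stone + 1·y_equipment = 20.5.
→ y_stone = 3 and y_equipment = 2.5.
retaining walls enters the basis when its profit ≥ yᵀa₃ = 3·2 + 2.5·5 = 18.5.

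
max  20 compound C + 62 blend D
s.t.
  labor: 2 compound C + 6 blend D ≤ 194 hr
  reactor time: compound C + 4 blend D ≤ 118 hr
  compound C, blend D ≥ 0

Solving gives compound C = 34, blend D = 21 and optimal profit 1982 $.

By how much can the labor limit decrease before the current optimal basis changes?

17

Binding constraints: labor, reactor time. The basis is B = [[2,6],[1,4]] with det 2.
Per unit decrease in labor, x* moves by d = (-2, 0.5).
The basis stays optimal until compound C reaches 0; allowable decrease = 17 hr.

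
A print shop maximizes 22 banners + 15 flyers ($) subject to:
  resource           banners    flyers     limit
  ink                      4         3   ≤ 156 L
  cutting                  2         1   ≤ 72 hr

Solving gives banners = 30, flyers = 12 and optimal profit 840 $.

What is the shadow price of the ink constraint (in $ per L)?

Both ink and cutting are binding at x*.
Dual feasibility on the basic columns requires 4·y_ink + 2·y_cutting = 22, 3·y_ink + 1·y_cutting = 15.
Solving: y_ink = 4, y_cutting = 3.
Shadow price of ink = 4.

4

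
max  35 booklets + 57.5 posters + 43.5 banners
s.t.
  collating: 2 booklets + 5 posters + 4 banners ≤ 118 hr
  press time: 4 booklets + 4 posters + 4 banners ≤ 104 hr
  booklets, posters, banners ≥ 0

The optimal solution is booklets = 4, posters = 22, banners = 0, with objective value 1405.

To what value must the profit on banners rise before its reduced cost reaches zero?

Both collating and press time are binding at x*.
The binding rows give the dual system: 2·y_collating + 4·y_press time = 35 and 5·y_collating + 4·y_press time = 57.5.
This yields shadow prices y_collating = 7.5, y_press time = 5.
banners enters the basis when its profit ≥ yᵀa₃ = 7.5·4 + 5·4 = 50.

50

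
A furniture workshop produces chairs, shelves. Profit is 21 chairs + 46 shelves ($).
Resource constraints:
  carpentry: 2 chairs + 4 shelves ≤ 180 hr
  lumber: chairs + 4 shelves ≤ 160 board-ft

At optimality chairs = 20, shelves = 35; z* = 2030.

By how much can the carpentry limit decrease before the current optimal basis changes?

20

Binding constraints: carpentry, lumber. The basis is B = [[2,4],[1,4]] with det 4.
Per unit decrease in carpentry, x* moves by d = (-1, 0.25).
The basis stays optimal until chairs reaches 0; allowable decrease = 20 hr.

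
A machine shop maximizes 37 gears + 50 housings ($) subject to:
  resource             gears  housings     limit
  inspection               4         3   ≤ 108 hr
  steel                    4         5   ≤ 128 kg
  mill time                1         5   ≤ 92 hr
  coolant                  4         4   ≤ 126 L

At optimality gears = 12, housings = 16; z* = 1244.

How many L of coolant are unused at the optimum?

coolant used = 4·12 + 4·16 = 112; slack = 126 − 112 = 14.

14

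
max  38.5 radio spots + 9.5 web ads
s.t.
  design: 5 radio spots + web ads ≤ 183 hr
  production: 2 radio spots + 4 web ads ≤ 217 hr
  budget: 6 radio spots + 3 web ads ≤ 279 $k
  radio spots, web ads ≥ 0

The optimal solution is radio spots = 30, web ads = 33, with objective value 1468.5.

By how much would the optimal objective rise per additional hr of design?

Binding: design and budget. Non-binding: production (25 unused).
Slack constraints have shadow price 0 (complementary slackness).
The binding rows give the dual system: 5·y_design + 6·y_budget = 38.5 and 1·y_design + 3·y_budget = 9.5.
→ y_design = 6.5 and y_budget = 1.
Shadow price of design = 6.5.

6.5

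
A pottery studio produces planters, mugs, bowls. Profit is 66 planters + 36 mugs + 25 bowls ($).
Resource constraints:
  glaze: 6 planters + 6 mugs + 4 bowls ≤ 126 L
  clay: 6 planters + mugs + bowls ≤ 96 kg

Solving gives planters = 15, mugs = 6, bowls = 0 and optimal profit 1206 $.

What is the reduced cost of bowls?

Both glaze and clay are binding at x*.
From A_Bᵀ y = c: 6·y_glaze + 6·y_clay = 66; 6·y_glaze + 1·y_clay = 36.
→ y_glaze = 5 and y_clay = 6.
Reduced cost of bowls: c₃ − yᵀa₃ = 25 − (5·4 + 6·1) = 25 − 26 = -1.

-1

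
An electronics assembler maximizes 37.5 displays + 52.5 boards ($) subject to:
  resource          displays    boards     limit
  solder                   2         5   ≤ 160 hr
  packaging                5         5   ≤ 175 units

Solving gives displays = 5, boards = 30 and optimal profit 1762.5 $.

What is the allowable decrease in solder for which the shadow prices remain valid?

90

Binding constraints: solder, packaging. The basis is B = [[2,5],[5,5]] with det -15.
Per unit decrease in solder, x* moves by d = (0.3333, -0.3333).
The basis stays optimal until boards reaches 0; allowable decrease = 90 hr.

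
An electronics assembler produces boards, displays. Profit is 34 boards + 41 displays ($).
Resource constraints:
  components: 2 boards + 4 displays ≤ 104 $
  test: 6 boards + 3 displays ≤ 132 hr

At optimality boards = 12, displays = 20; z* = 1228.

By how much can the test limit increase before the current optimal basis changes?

180

Binding constraints: components, test. The basis is B = [[2,4],[6,3]] with det -18.
Per unit increase in test, x* moves by d = (0.2222, -0.1111).
The basis stays optimal until displays reaches 0; allowable increase = 180 hr.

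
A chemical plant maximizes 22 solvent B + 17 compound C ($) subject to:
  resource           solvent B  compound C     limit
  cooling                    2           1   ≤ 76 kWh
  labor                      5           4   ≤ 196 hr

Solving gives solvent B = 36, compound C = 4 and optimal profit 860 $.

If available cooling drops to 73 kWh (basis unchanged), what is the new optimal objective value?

Both cooling and labor are binding at x*.
The binding rows give the dual system: 2·y_cooling + 5·y_labor = 22 and 1·y_cooling + 4·y_labor = 17.
Solving: y_cooling = 1, y_labor = 4.
Δz = y_cooling·Δb = 1 × (-3) = -3, so new z* = 860 − 3 = 857.

857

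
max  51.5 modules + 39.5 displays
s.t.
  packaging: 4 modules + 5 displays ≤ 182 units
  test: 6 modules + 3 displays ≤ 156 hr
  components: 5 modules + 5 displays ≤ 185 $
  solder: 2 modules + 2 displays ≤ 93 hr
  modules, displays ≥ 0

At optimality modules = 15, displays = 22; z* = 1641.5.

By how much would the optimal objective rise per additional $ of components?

Binding: test and components. Non-binding: packaging (12 unused), solder (19 unused).
Slack constraints have shadow price 0 (complementary slackness).
Dual feasibility on the basic columns requires 6·y_test + 5·y_components = 51.5, 3·y_test + 5·y_components = 39.5.
This yields shadow prices y_test = 4, y_components = 5.5.
Shadow price of components = 5.5.

5.5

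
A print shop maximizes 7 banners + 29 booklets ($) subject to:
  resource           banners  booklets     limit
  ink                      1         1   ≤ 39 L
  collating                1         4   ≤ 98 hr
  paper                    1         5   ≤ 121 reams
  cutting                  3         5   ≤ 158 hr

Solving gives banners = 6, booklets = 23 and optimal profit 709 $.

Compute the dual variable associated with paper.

At the optimum: ink uses 29 of 39 (slack = 10); collating uses 98 of 98 (binding); paper uses 121 of 121 (binding); cutting uses 133 of 158 (slack = 25).
Slack constraints have shadow price 0 (complementary slackness).
Dual feasibility on the basic columns requires 1·y_collating + 1·y_paper = 7, 4·y_collating + 5·y_paper = 29.
Solving: y_collating = 6, y_paper = 1.
Shadow price of paper = 1.

1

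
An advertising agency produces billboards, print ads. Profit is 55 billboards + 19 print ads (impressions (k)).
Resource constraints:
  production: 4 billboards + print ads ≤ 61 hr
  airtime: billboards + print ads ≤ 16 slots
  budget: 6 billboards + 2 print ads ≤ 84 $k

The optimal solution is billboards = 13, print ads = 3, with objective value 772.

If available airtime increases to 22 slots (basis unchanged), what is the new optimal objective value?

778

At the optimum: production uses 55 of 61 (slack = 6); airtime uses 16 of 16 (binding); budget uses 84 of 84 (binding).
Slack constraints have shadow price 0 (complementary slackness).
Dual feasibility on the basic columns requires 1·y_airtime + 6·y_budget = 55, 1·y_airtime + 2·y_budget = 19.
Solving: y_airtime = 1, y_budget = 9.
Δz = y_airtime·Δb = 1 × (6) = 6, so new z* = 772 + 6 = 778.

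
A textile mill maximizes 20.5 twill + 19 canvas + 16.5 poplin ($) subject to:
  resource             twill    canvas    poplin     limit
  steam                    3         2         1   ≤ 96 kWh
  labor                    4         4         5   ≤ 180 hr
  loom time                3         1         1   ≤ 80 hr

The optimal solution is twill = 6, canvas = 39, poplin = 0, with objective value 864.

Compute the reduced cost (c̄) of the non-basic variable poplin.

-5

Check each constraint at x*: steam 96/96 (tight); labor 180/180 (tight); loom time 57/80 (slack 23).
By complementary slackness, y = 0 for the non-binding constraint.
The binding rows give the dual system: 3·y_steam + 4·y_labor = 20.5 and 2·y_steam + 4·y_labor = 19.
Solving: y_steam = 1.5, y_labor = 4.
Reduced cost of poplin: c₃ − yᵀa₃ = 16.5 − (1.5·1 + 4·5) = 16.5 − 21.5 = -5.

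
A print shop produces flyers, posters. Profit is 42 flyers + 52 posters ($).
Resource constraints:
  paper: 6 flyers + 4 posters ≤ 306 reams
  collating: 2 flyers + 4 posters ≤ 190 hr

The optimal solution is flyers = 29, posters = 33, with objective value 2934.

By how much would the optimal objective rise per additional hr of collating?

Both paper and collating are binding at x*.
Dual feasibility on the basic columns requires 6·y_paper + 2·y_collating = 42, 4·y_paper + 4·y_collating = 52.
→ y_paper = 4 and y_collating = 9.
Shadow price of collating = 9.

9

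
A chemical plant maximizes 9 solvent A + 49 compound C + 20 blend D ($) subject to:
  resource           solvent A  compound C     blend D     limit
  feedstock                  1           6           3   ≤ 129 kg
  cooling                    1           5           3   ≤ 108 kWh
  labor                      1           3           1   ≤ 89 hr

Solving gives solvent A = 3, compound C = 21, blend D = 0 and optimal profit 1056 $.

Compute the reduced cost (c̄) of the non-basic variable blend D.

-7

At the optimum: feedstock uses 129 of 129 (binding); cooling uses 108 of 108 (binding); labor uses 66 of 89 (slack = 23).
Slack constraints have shadow price 0 (complementary slackness).
Dual feasibility on the basic columns requires 1·y_feedstock + 1·y_cooling = 9, 6·y_feedstock + 5·y_cooling = 49.
→ y_feedstock = 4 and y_cooling = 5.
Reduced cost of blend D: c₃ − yᵀa₃ = 20 − (4·3 + 5·3) = 20 − 27 = -7.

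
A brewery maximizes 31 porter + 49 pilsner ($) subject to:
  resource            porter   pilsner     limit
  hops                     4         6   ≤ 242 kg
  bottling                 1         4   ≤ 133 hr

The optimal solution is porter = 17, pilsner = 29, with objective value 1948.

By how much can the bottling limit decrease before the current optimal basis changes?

72.5

Binding constraints: hops, bottling. The basis is B = [[4,6],[1,4]] with det 10.
Per unit decrease in bottling, x* moves by d = (0.6, -0.4).
The basis stays optimal until pilsner reaches 0; allowable decrease = 72.5 hr.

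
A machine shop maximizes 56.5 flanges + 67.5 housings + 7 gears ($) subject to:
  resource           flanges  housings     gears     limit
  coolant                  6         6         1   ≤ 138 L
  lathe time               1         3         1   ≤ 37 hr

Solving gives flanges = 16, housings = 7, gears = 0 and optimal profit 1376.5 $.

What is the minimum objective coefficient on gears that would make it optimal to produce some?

At the optimum: coolant uses 138 of 138 (binding); lathe time uses 37 of 37 (binding).
The binding rows give the dual system: 6·y_coolant + 1·y_lathe time = 56.5 and 6·y_coolant + 3·y_lathe time = 67.5.
Solving: y_coolant = 8.5, y_lathe time = 5.5.
gears enters the basis when its profit ≥ yᵀa₃ = 8.5·1 + 5.5·1 = 14.

14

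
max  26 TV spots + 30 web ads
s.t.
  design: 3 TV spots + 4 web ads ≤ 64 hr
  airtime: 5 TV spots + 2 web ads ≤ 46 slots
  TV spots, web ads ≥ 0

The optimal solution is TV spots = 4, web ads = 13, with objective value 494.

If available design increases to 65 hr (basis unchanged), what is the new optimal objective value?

Both design and airtime are binding at x*.
The binding rows give the dual system: 3·y_design + 5·y_airtime = 26 and 4·y_design + 2·y_airtime = 30.
Solving: y_design = 7, y_airtime = 1.
Δz = y_design·Δb = 7 × (1) = 7, so new z* = 494 + 7 = 501.

501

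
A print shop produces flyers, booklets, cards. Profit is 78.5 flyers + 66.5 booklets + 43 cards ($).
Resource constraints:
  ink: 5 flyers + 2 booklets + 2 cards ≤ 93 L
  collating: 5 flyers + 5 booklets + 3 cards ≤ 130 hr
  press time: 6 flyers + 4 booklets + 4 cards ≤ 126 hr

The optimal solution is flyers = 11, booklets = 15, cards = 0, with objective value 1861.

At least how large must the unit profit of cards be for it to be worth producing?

At the optimum: ink uses 85 of 93 (slack = 8); collating uses 130 of 130 (binding); press time uses 126 of 126 (binding).
By complementary slackness, y = 0 for the non-binding constraint.
Dual feasibility on the basic columns requires 5·y_collating + 6·y_press time = 78.5, 5·y_collating + 4·y_press time = 66.5.
This yields shadow prices y_collating = 8.5, y_press time = 6.
cards enters the basis when its profit ≥ yᵀa₃ = 8.5·3 + 6·4 = 49.5.

49.5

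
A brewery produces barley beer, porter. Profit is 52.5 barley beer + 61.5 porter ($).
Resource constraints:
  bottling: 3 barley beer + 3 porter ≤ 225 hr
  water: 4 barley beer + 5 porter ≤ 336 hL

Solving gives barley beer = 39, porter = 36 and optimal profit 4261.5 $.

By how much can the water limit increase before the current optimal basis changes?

Binding constraints: bottling, water. The basis is B = [[3,3],[4,5]] with det 3.
Per unit increase in water, x* moves by d = (-1, 1).
The basis stays optimal until barley beer reaches 0; allowable increase = 39 hL.

39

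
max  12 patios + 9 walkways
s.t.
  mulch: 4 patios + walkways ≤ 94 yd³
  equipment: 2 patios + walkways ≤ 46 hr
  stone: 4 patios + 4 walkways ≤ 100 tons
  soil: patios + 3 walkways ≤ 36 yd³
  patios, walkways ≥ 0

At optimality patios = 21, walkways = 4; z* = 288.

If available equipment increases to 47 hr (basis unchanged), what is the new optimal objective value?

Binding: equipment and stone. Non-binding: mulch (6 unused), soil (3 unused).
By complementary slackness, y = 0 for the non-binding constraints.
From A_Bᵀ y = c: 2·y_equipment + 4·y_stone = 12; 1·y_equipment + 4·y_stone = 9.
→ y_equipment = 3 and y_stone = 1.5.
Δz = y_equipment·Δb = 3 × (1) = 3, so new z* = 288 + 3 = 291.

291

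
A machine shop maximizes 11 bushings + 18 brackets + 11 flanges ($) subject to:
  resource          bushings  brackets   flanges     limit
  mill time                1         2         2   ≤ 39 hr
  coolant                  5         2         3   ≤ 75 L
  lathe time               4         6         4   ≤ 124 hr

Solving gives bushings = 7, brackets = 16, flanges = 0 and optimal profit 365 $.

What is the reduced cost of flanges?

-3

Check each constraint at x*: mill time 39/39 (tight); coolant 67/75 (slack 8); lathe time 124/124 (tight).
By complementary slackness, y = 0 for the non-binding constraint.
Dual feasibility on the basic columns requires 1·y_mill time + 4·y_lathe time = 11, 2·y_mill time + 6·y_lathe time = 18.
→ y_mill time = 3 and y_lathe time = 2.
Reduced cost of flanges: c₃ − yᵀa₃ = 11 − (3·2 + 2·4) = 11 − 14 = -3.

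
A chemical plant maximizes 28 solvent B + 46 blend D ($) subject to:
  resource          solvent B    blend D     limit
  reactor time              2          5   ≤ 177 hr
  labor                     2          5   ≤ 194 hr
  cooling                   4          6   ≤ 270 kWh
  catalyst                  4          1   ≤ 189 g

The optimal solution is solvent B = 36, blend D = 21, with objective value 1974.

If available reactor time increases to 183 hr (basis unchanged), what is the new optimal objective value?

1986

Binding: reactor time and cooling. Non-binding: labor (17 unused), catalyst (24 unused).
Slack constraints have shadow price 0 (complementary slackness).
From A_Bᵀ y = c: 2·y_reactor time + 4·y_cooling = 28; 5·y_reactor time + 6·y_cooling = 46.
→ y_reactor time = 2 and y_cooling = 6.
Δz = y_reactor time·Δb = 2 × (6) = 12, so new z* = 1974 + 12 = 1986.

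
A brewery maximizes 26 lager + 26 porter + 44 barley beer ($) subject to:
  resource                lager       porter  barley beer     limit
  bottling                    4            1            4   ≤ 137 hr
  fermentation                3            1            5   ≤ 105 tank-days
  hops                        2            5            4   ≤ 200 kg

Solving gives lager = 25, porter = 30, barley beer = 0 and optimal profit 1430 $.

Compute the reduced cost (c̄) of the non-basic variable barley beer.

Check each constraint at x*: bottling 130/137 (slack 7); fermentation 105/105 (tight); hops 200/200 (tight).
By complementary slackness, y = 0 for the non-binding constraint.
From A_Bᵀ y = c: 3·y_fermentation + 2·y_hops = 26; 1·y_fermentation + 5·y_hops = 26.
→ y_fermentation = 6 and y_hops = 4.
Reduced cost of barley beer: c₃ − yᵀa₃ = 44 − (6·5 + 4·4) = 44 − 46 = -2.

-2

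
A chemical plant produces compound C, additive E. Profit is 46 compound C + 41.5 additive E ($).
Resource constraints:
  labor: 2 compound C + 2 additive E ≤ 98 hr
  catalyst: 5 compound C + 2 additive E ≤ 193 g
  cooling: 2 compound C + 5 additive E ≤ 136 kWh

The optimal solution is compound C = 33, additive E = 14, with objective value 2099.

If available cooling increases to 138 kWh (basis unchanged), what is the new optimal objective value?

Binding: catalyst and cooling. Non-binding: labor (4 unused).
Slack constraints have shadow price 0 (complementary slackness).
The binding rows give the dual system: 5·y_catalyst + 2·y_cooling = 46 and 2·y_catalyst + 5·y_cooling = 41.5.
This yields shadow prices y_catalyst = 7, y_cooling = 5.5.
Δz = y_cooling·Δb = 5.5 × (2) = 11, so new z* = 2099 + 11 = 2110.

2110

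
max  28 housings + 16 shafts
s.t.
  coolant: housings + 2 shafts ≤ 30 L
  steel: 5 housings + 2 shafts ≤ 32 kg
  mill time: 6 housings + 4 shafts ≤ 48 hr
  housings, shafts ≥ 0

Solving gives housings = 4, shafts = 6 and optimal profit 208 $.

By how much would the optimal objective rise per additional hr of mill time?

Binding: steel and mill time. Non-binding: coolant (14 unused).
Since coolant is not tight, its dual is 0.
The binding rows give the dual system: 5·y_steel + 6·y_mill time = 28 and 2·y_steel + 4·y_mill time = 16.
This yields shadow prices y_steel = 2, y_mill time = 3.
Shadow price of mill time = 3.

3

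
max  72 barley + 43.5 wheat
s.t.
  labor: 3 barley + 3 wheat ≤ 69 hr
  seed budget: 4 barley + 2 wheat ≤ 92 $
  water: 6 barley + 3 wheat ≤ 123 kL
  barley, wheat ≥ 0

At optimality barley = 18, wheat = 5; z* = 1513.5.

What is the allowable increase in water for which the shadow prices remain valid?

15

Binding constraints: labor, water. The basis is B = [[3,3],[6,3]] with det -9.
Per unit increase in water, x* moves by d = (0.3333, -0.3333).
The basis stays optimal until wheat reaches 0; allowable increase = 15 kL.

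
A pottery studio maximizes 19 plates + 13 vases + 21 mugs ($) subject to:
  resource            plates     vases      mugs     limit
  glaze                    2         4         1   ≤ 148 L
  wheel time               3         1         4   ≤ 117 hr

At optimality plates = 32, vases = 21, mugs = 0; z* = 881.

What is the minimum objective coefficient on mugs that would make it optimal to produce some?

Both glaze and wheel time are binding at x*.
Dual feasibility on the basic columns requires 2·y_glaze + 3·y_wheel time = 19, 4·y_glaze + 1·y_wheel time = 13.
This yields shadow prices y_glaze = 2, y_wheel time = 5.
mugs enters the basis when its profit ≥ yᵀa₃ = 2·1 + 5·4 = 22.

22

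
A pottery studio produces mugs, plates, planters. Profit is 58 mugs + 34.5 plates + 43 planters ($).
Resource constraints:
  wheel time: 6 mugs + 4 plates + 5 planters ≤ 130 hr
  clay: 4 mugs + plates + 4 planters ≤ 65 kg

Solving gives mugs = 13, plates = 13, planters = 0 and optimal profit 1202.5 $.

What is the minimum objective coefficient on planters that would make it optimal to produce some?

50

Both wheel time and clay are binding at x*.
The binding rows give the dual system: 6·y_wheel time + 4·y_clay = 58 and 4·y_wheel time + 1·y_clay = 34.5.
Solving: y_wheel time = 8, y_clay = 2.5.
planters enters the basis when its profit ≥ yᵀa₃ = 8·5 + 2.5·4 = 50.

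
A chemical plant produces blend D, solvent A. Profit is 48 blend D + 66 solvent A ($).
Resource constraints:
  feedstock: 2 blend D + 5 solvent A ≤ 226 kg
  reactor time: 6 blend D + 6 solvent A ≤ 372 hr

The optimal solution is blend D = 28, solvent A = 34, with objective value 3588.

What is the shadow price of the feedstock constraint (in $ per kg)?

Both feedstock and reactor time are binding at x*.
Dual feasibility on the basic columns requires 2·y_feedstock + 6·y_reactor time = 48, 5·y_feedstock + 6·y_reactor time = 66.
This yields shadow prices y_feedstock = 6, y_reactor time = 6.
Shadow price of feedstock = 6.

6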